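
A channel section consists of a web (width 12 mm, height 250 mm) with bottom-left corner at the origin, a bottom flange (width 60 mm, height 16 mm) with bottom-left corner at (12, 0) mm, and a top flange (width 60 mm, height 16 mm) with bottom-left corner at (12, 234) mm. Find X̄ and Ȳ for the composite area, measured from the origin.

X̄ = 20.05 mm, Ȳ = 125.00 mm

Part | A | x̄ᵢ | ȳᵢ | A·x̄ᵢ | A·ȳᵢ
web | 3000.00 | 6.00 | 125.00 | 18000.00 | 375000.00
bottom flange | 960.00 | 42.00 | 8.00 | 40320.00 | 7680.00
top flange | 960.00 | 42.00 | 242.00 | 40320.00 | 232320.00
Σ | 4920.00 |  |  | 98640.00 | 615000.00
X̄ = 98640.00 / 4920.00 = 20.05 mm
Ȳ = 615000.00 / 4920.00 = 125.00 mm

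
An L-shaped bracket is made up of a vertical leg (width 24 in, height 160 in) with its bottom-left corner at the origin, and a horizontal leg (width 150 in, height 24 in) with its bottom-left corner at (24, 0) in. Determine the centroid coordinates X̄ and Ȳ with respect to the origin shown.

X̄ = 54.10 in, Ȳ = 47.10 in

vertical leg: A = 24 × 160 = 3840.00, centroid at (12.00, 80.00).
horizontal leg: A = 150 × 24 = 3600.00, centroid at (99.00, 12.00).
ΣA = 7440.00 in², ΣAX̄ = 402480.00 in³, ΣAȲ = 350400.00 in³.
X̄ = 402480.00/7440.00 = 54.10 in; Ȳ = 350400.00/7440.00 = 47.10 in.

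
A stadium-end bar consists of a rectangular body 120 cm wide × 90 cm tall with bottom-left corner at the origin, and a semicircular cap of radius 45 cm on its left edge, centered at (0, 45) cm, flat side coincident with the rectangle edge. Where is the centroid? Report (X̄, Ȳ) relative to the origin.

Part | A | x̄ᵢ | ȳᵢ | A·x̄ᵢ | A·ȳᵢ
rectangular body | 10800.00 | 60.00 | 45.00 | 648000.00 | 486000.00
semicircular end | 3180.86 | -19.10 | 45.00 | -60750.00 | 143138.82
Σ | 13980.86 |  |  | 587250.00 | 629138.82
X̄ = 587250.00 / 13980.86 = 42.00 cm
Ȳ = 629138.82 / 13980.86 = 45.00 cm

X̄ = 42.00 cm, Ȳ = 45.00 cm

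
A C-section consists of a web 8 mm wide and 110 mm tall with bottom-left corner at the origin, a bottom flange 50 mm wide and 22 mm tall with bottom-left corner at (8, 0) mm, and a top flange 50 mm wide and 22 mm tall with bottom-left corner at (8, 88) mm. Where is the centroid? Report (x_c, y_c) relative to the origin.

web: A = 8 × 110 = 880.00, centroid at (4.00, 55.00).
bottom flange: A = 50 × 22 = 1100.00, centroid at (33.00, 11.00).
top flange: A = 50 × 22 = 1100.00, centroid at (33.00, 99.00).
ΣA = 3080.00 mm²
ΣAx_c = (880.00)(4.00) + (1100.00)(33.00) + (1100.00)(33.00) = 76120.00 mm³
ΣAy_c = (880.00)(55.00) + (1100.00)(11.00) + (1100.00)(99.00) = 169400.00 mm³
x_c = 76120.00 / 3080.00 = 24.71 mm
y_c = 169400.00 / 3080.00 = 55.00 mm

x_c = 24.71 mm, y_c = 55.00 mm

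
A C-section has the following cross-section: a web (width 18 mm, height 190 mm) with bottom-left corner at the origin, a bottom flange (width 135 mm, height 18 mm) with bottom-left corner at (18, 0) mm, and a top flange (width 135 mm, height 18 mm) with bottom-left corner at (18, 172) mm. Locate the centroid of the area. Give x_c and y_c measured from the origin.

web: A = 18 × 190 = 3420.00, centroid at (9.00, 95.00).
bottom flange: A = 135 × 18 = 2430.00, centroid at (85.50, 9.00).
top flange: A = 135 × 18 = 2430.00, centroid at (85.50, 181.00).
ΣA = 8280.00 mm²
ΣAx_c = (3420.00)(9.00) + (2430.00)(85.50) + (2430.00)(85.50) = 446310.00 mm³
ΣAy_c = (3420.00)(95.00) + (2430.00)(9.00) + (2430.00)(181.00) = 786600.00 mm³
x_c = 446310.00 / 8280.00 = 53.90 mm
y_c = 786600.00 / 8280.00 = 95.00 mm

x_c = 53.90 mm, y_c = 95.00 mm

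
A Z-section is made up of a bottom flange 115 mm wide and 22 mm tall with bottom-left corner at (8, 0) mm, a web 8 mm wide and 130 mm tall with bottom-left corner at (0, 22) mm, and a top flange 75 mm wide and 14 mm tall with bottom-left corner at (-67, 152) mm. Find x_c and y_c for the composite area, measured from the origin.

x_c = 30.06 mm, y_c = 61.74 mm

Part | A | x̄ᵢ | ȳᵢ | A·x̄ᵢ | A·ȳᵢ
bottom flange | 2530.00 | 65.50 | 11.00 | 165715.00 | 27830.00
web | 1040.00 | 4.00 | 87.00 | 4160.00 | 90480.00
top flange | 1050.00 | -29.50 | 159.00 | -30975.00 | 166950.00
Σ | 4620.00 |  |  | 138900.00 | 285260.00
x_c = 138900.00 / 4620.00 = 30.06 mm
y_c = 285260.00 / 4620.00 = 61.74 mm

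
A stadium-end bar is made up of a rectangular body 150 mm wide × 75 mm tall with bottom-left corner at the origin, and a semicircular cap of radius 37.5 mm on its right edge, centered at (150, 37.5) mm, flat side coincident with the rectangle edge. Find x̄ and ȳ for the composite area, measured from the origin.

rectangular body: A = 150 × 75 = 11250.00, centroid at (75.00, 37.50).
semicircular end: A = ½π·37.5² = 2208.93, centroid at (165.92, 37.50).
ΣA = 13458.93 mm², ΣAx̄ = 1210246.10 mm³, ΣAȳ = 504709.96 mm³.
x̄ = 1210246.10/13458.93 = 89.92 mm; ȳ = 504709.96/13458.93 = 37.50 mm.

x̄ = 89.92 mm, ȳ = 37.50 mm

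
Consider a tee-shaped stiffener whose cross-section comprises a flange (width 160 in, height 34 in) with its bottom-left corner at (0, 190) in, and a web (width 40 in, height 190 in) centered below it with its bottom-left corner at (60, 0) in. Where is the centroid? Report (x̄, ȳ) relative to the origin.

Part | A | x̄ᵢ | ȳᵢ | A·x̄ᵢ | A·ȳᵢ
web | 7600.00 | 80.00 | 95.00 | 608000.00 | 722000.00
flange | 5440.00 | 80.00 | 207.00 | 435200.00 | 1126080.00
Σ | 13040.00 |  |  | 1043200.00 | 1848080.00
x̄ = 1043200.00 / 13040.00 = 80.00 in
ȳ = 1848080.00 / 13040.00 = 141.72 in

x̄ = 80.00 in, ȳ = 141.72 in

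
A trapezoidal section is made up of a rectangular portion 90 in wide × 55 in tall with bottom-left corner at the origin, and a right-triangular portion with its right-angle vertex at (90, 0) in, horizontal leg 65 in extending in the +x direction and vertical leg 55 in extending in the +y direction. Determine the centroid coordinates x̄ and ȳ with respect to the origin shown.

x̄ = 62.69 in, ȳ = 25.07 in

rectangular portion: A = 90 × 55 = 4950.00, centroid at (45.00, 27.50).
triangular portion: A = ½·65·55 = 1787.50, centroid at (111.67, 18.33).
ΣA = 6737.50 in²
ΣAx̄ = (4950.00)(45.00) + (1787.50)(111.67) = 422354.17 in³
ΣAȳ = (4950.00)(27.50) + (1787.50)(18.33) = 168895.83 in³
x̄ = 422354.17 / 6737.50 = 62.69 in
ȳ = 168895.83 / 6737.50 = 25.07 in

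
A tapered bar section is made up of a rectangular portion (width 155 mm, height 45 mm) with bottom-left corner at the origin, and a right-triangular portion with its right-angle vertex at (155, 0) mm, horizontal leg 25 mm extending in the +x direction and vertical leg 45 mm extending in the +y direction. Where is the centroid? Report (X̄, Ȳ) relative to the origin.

rectangular portion: A = 155 × 45 = 6975.00, centroid at (77.50, 22.50).
triangular portion: A = ½·25·45 = 562.50, centroid at (163.33, 15.00).
ΣA = 7537.50 mm²
ΣAX̄ = (6975.00)(77.50) + (562.50)(163.33) = 632437.50 mm³
ΣAȲ = (6975.00)(22.50) + (562.50)(15.00) = 165375.00 mm³
X̄ = 632437.50 / 7537.50 = 83.91 mm
Ȳ = 165375.00 / 7537.50 = 21.94 mm

X̄ = 83.91 mm, Ȳ = 21.94 mm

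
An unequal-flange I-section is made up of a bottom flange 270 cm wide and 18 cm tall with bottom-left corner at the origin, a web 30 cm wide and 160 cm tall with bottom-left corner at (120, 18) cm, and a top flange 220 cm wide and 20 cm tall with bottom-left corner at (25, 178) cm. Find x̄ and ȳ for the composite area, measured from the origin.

bottom flange: A = 270 × 18 = 4860.00, centroid at (135.00, 9.00).
web: A = 30 × 160 = 4800.00, centroid at (135.00, 98.00).
top flange: A = 220 × 20 = 4400.00, centroid at (135.00, 188.00).
ΣA = 14060.00 cm²
ΣAx̄ = (4860.00)(135.00) + (4800.00)(135.00) + (4400.00)(135.00) = 1898100.00 cm³
ΣAȳ = (4860.00)(9.00) + (4800.00)(98.00) + (4400.00)(188.00) = 1341340.00 cm³
x̄ = 1898100.00 / 14060.00 = 135.00 cm
ȳ = 1341340.00 / 14060.00 = 95.40 cm

x̄ = 135.00 cm, ȳ = 95.40 cm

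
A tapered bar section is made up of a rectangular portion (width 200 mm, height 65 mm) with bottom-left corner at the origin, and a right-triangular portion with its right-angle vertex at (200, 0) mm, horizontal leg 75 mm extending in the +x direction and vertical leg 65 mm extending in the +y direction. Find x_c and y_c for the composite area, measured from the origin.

rectangular portion: A = 200 × 65 = 13000.00, centroid at (100.00, 32.50).
triangular portion: A = ½·75·65 = 2437.50, centroid at (225.00, 21.67).
ΣA = 15437.50 mm²
ΣAx_c = (13000.00)(100.00) + (2437.50)(225.00) = 1848437.50 mm³
ΣAy_c = (13000.00)(32.50) + (2437.50)(21.67) = 475312.50 mm³
x_c = 1848437.50 / 15437.50 = 119.74 mm
y_c = 475312.50 / 15437.50 = 30.79 mm

x_c = 119.74 mm, y_c = 30.79 mm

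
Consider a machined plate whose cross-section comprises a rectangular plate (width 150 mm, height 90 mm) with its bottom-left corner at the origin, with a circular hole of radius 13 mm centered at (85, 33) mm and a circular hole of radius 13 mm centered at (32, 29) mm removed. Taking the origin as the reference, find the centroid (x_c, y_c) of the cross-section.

x_c = 76.41 mm, y_c = 46.20 mm

plate: A = 150 × 90 = 13500.00, centroid at (75.00, 45.00).
hole 1: A = −π·13² = -530.93, centroid at (85.00, 33.00).
hole 2: A = −π·13² = -530.93, centroid at (32.00, 29.00).
ΣA = 12438.14 mm², ΣAx_c = 950381.29 mm³, ΣAy_c = 574582.39 mm³.
x_c = 950381.29/12438.14 = 76.41 mm; y_c = 574582.39/12438.14 = 46.20 mm.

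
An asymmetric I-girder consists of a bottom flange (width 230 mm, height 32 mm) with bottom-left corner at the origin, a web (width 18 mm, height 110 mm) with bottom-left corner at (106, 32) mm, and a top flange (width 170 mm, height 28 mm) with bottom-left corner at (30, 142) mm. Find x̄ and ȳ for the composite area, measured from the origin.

bottom flange: A = 230 × 32 = 7360.00, centroid at (115.00, 16.00).
web: A = 18 × 110 = 1980.00, centroid at (115.00, 87.00).
top flange: A = 170 × 28 = 4760.00, centroid at (115.00, 156.00).
ΣA = 14100.00 mm², ΣAx̄ = 1621500.00 mm³, ΣAȳ = 1032580.00 mm³.
x̄ = 1621500.00/14100.00 = 115.00 mm; ȳ = 1032580.00/14100.00 = 73.23 mm.

x̄ = 115.00 mm, ȳ = 73.23 mm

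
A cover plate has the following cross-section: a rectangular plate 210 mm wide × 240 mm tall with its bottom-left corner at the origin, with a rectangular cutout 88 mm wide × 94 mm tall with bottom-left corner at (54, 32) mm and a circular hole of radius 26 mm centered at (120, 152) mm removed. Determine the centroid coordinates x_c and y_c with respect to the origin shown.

x_c = 105.65 mm, y_c = 126.78 mm

Part | A | x̄ᵢ | ȳᵢ | A·x̄ᵢ | A·ȳᵢ
plate | 50400.00 | 105.00 | 120.00 | 5292000.00 | 6048000.00
hole 1 | -8272.00 | 98.00 | 79.00 | -810656.00 | -653488.00
hole 2 | -2123.72 | 120.00 | 152.00 | -254846.00 | -322804.93
Σ | 40004.28 |  |  | 4226498.00 | 5071707.07
x_c = 4226498.00 / 40004.28 = 105.65 mm
y_c = 5071707.07 / 40004.28 = 126.78 mm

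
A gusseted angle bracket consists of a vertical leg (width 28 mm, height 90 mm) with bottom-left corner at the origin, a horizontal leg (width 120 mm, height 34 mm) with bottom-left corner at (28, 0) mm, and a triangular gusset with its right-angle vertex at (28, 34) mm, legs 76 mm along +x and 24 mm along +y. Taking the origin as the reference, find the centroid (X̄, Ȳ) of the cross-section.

X̄ = 58.97 mm, Ȳ = 29.43 mm

vertical leg: A = 28 × 90 = 2520.00, centroid at (14.00, 45.00).
horizontal leg: A = 120 × 34 = 4080.00, centroid at (88.00, 17.00).
gusset: A = ½·76·24 = 912.00, centroid at (53.33, 42.00).
ΣA = 7512.00 mm²
ΣAX̄ = (2520.00)(14.00) + (4080.00)(88.00) + (912.00)(53.33) = 442960.00 mm³
ΣAȲ = (2520.00)(45.00) + (4080.00)(17.00) + (912.00)(42.00) = 221064.00 mm³
X̄ = 442960.00 / 7512.00 = 58.97 mm
Ȳ = 221064.00 / 7512.00 = 29.43 mm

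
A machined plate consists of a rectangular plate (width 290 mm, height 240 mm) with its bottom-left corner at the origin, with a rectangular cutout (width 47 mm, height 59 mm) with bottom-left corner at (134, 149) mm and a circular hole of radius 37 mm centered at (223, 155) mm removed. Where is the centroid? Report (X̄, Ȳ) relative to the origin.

Part | A | x̄ᵢ | ȳᵢ | A·x̄ᵢ | A·ȳᵢ
plate | 69600.00 | 145.00 | 120.00 | 10092000.00 | 8352000.00
hole 1 | -2773.00 | 157.50 | 178.50 | -436747.50 | -494980.50
hole 2 | -4300.84 | 223.00 | 155.00 | -959087.40 | -666630.25
Σ | 62526.16 |  |  | 8696165.10 | 7190389.25
X̄ = 8696165.10 / 62526.16 = 139.08 mm
Ȳ = 7190389.25 / 62526.16 = 115.00 mm

X̄ = 139.08 mm, Ȳ = 115.00 mm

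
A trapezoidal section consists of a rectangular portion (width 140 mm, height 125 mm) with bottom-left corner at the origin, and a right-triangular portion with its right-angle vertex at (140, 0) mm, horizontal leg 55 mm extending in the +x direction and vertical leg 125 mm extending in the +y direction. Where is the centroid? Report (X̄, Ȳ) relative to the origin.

rectangular portion: A = 140 × 125 = 17500.00, centroid at (70.00, 62.50).
triangular portion: A = ½·55·125 = 3437.50, centroid at (158.33, 41.67).
ΣA = 20937.50 mm²
ΣAX̄ = (17500.00)(70.00) + (3437.50)(158.33) = 1769270.83 mm³
ΣAȲ = (17500.00)(62.50) + (3437.50)(41.67) = 1236979.17 mm³
X̄ = 1769270.83 / 20937.50 = 84.50 mm
Ȳ = 1236979.17 / 20937.50 = 59.08 mm

X̄ = 84.50 mm, Ȳ = 59.08 mm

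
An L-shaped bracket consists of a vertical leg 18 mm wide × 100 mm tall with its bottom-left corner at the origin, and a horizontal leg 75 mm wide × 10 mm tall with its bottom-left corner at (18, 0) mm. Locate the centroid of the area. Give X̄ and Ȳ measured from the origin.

X̄ = 22.68 mm, Ȳ = 36.76 mm

Part | A | x̄ᵢ | ȳᵢ | A·x̄ᵢ | A·ȳᵢ
vertical leg | 1800.00 | 9.00 | 50.00 | 16200.00 | 90000.00
horizontal leg | 750.00 | 55.50 | 5.00 | 41625.00 | 3750.00
Σ | 2550.00 |  |  | 57825.00 | 93750.00
X̄ = 57825.00 / 2550.00 = 22.68 mm
Ȳ = 93750.00 / 2550.00 = 36.76 mm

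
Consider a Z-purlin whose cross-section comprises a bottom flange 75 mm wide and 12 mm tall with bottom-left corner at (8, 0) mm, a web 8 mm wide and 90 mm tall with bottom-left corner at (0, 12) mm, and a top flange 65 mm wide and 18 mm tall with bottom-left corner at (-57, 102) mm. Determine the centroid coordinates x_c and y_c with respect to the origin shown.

bottom flange: A = 75 × 12 = 900.00, centroid at (45.50, 6.00).
web: A = 8 × 90 = 720.00, centroid at (4.00, 57.00).
top flange: A = 65 × 18 = 1170.00, centroid at (-24.50, 111.00).
ΣA = 2790.00 mm², ΣAx_c = 15165.00 mm³, ΣAy_c = 176310.00 mm³.
x_c = 15165.00/2790.00 = 5.44 mm; y_c = 176310.00/2790.00 = 63.19 mm.

x_c = 5.44 mm, y_c = 63.19 mm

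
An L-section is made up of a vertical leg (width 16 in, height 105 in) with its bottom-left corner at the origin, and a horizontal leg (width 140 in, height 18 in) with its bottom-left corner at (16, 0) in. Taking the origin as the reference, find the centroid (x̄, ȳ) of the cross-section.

x̄ = 54.80 in, ȳ = 26.40 in

vertical leg: A = 16 × 105 = 1680.00, centroid at (8.00, 52.50).
horizontal leg: A = 140 × 18 = 2520.00, centroid at (86.00, 9.00).
ΣA = 4200.00 in², ΣAx̄ = 230160.00 in³, ΣAȳ = 110880.00 in³.
x̄ = 230160.00/4200.00 = 54.80 in; ȳ = 110880.00/4200.00 = 26.40 in.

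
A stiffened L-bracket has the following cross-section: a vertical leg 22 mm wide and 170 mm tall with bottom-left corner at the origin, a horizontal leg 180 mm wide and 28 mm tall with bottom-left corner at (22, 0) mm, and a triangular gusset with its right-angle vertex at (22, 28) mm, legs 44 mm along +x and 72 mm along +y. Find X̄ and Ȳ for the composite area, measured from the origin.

X̄ = 64.04 mm, Ȳ = 45.43 mm

vertical leg: A = 22 × 170 = 3740.00, centroid at (11.00, 85.00).
horizontal leg: A = 180 × 28 = 5040.00, centroid at (112.00, 14.00).
gusset: A = ½·44·72 = 1584.00, centroid at (36.67, 52.00).
ΣA = 10364.00 mm², ΣAX̄ = 663700.00 mm³, ΣAȲ = 470828.00 mm³.
X̄ = 663700.00/10364.00 = 64.04 mm; Ȳ = 470828.00/10364.00 = 45.43 mm.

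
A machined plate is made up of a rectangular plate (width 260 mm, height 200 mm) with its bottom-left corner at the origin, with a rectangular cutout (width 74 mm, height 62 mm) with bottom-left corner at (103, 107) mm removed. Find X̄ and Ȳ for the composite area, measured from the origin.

plate: A = 260 × 200 = 52000.00, centroid at (130.00, 100.00).
hole: A = −(74 × 62) = -4588.00, centroid at (140.00, 138.00).
ΣA = 47412.00 mm², ΣAX̄ = 6117680.00 mm³, ΣAȲ = 4566856.00 mm³.
X̄ = 6117680.00/47412.00 = 129.03 mm; Ȳ = 4566856.00/47412.00 = 96.32 mm.

X̄ = 129.03 mm, Ȳ = 96.32 mm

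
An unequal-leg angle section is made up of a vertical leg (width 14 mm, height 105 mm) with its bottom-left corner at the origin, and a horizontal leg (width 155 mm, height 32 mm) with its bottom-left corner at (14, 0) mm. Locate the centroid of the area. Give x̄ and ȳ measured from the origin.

vertical leg: A = 14 × 105 = 1470.00, centroid at (7.00, 52.50).
horizontal leg: A = 155 × 32 = 4960.00, centroid at (91.50, 16.00).
ΣA = 6430.00 mm²
ΣAx̄ = (1470.00)(7.00) + (4960.00)(91.50) = 464130.00 mm³
ΣAȳ = (1470.00)(52.50) + (4960.00)(16.00) = 156535.00 mm³
x̄ = 464130.00 / 6430.00 = 72.18 mm
ȳ = 156535.00 / 6430.00 = 24.34 mm

x̄ = 72.18 mm, ȳ = 24.34 mm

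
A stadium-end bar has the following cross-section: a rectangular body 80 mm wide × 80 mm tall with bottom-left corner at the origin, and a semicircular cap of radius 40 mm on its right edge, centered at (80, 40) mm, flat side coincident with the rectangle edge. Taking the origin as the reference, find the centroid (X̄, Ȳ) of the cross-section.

rectangular body: A = 80 × 80 = 6400.00, centroid at (40.00, 40.00).
semicircular end: A = ½π·40² = 2513.27, centroid at (96.98, 40.00).
ΣA = 8913.27 mm²
ΣAX̄ = (6400.00)(40.00) + (2513.27)(96.98) = 499728.60 mm³
ΣAȲ = (6400.00)(40.00) + (2513.27)(40.00) = 356530.96 mm³
X̄ = 499728.60 / 8913.27 = 56.07 mm
Ȳ = 356530.96 / 8913.27 = 40.00 mm

X̄ = 56.07 mm, Ȳ = 40.00 mm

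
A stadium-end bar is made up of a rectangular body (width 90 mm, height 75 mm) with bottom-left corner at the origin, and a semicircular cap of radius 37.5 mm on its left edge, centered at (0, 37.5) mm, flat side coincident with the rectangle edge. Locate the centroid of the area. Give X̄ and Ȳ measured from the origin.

X̄ = 29.98 mm, Ȳ = 37.50 mm

rectangular body: A = 90 × 75 = 6750.00, centroid at (45.00, 37.50).
semicircular end: A = ½π·37.5² = 2208.93, centroid at (-15.92, 37.50).
ΣA = 8958.93 mm²
ΣAX̄ = (6750.00)(45.00) + (2208.93)(-15.92) = 268593.75 mm³
ΣAȲ = (6750.00)(37.50) + (2208.93)(37.50) = 335959.96 mm³
X̄ = 268593.75 / 8958.93 = 29.98 mm
Ȳ = 335959.96 / 8958.93 = 37.50 mm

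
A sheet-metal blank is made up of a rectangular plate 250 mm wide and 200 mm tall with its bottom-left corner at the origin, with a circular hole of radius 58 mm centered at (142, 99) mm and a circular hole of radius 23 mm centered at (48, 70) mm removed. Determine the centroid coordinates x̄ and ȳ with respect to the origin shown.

x̄ = 123.63 mm, ȳ = 101.60 mm

plate: A = 250 × 200 = 50000.00, centroid at (125.00, 100.00).
hole 1: A = −π·58² = -10568.32, centroid at (142.00, 99.00).
hole 2: A = −π·23² = -1661.90, centroid at (48.00, 70.00).
ΣA = 37769.78 mm²
ΣAx̄ = (50000.00)(125.00) + (-10568.32)(142.00) + (-1661.90)(48.00) = 4669527.57 mm³
ΣAȳ = (50000.00)(100.00) + (-10568.32)(99.00) + (-1661.90)(70.00) = 3837403.37 mm³
x̄ = 4669527.57 / 37769.78 = 123.63 mm
ȳ = 3837403.37 / 37769.78 = 101.60 mm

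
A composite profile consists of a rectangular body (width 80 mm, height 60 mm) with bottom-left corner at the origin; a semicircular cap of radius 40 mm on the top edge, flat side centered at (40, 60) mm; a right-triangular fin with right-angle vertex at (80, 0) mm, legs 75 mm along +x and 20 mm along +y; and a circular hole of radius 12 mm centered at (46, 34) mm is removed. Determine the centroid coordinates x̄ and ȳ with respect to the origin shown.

Part | A | x̄ᵢ | ȳᵢ | A·x̄ᵢ | A·ȳᵢ
rectangular body | 4800.00 | 40.00 | 30.00 | 192000.00 | 144000.00
semicircular top | 2513.27 | 40.00 | 76.98 | 100530.96 | 193463.11
triangular fin | 750.00 | 105.00 | 6.67 | 78750.00 | 5000.00
hole | -452.39 | 46.00 | 34.00 | -20809.91 | -15381.24
Σ | 7610.88 |  |  | 350471.06 | 327081.88
x̄ = 350471.06 / 7610.88 = 46.05 mm
ȳ = 327081.88 / 7610.88 = 42.98 mm

x̄ = 46.05 mm, ȳ = 42.98 mm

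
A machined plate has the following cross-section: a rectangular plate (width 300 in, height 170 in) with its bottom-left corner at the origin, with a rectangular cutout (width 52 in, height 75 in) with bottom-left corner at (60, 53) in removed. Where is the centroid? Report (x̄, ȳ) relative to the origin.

x̄ = 155.30 in, ȳ = 84.54 in

plate: A = 300 × 170 = 51000.00, centroid at (150.00, 85.00).
hole: A = −(52 × 75) = -3900.00, centroid at (86.00, 90.50).
ΣA = 47100.00 in²
ΣAx̄ = (51000.00)(150.00) + (-3900.00)(86.00) = 7314600.00 in³
ΣAȳ = (51000.00)(85.00) + (-3900.00)(90.50) = 3982050.00 in³
x̄ = 7314600.00 / 47100.00 = 155.30 in
ȳ = 3982050.00 / 47100.00 = 84.54 in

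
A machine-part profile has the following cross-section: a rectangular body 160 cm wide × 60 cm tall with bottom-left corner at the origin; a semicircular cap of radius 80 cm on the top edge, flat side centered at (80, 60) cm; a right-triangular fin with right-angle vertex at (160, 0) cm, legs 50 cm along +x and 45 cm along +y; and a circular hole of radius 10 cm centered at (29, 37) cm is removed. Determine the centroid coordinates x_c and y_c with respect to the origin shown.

rectangular body: A = 160 × 60 = 9600.00, centroid at (80.00, 30.00).
semicircular top: A = ½π·80² = 10053.10, centroid at (80.00, 93.95).
triangular fin: A = ½·50·45 = 1125.00, centroid at (176.67, 15.00).
hole: A = −π·10² = -314.16, centroid at (29.00, 37.00).
ΣA = 20463.94 cm², ΣAx_c = 1761887.10 cm³, ΣAy_c = 1237770.23 cm³.
x_c = 1761887.10/20463.94 = 86.10 cm; y_c = 1237770.23/20463.94 = 60.49 cm.

x_c = 86.10 cm, y_c = 60.49 cm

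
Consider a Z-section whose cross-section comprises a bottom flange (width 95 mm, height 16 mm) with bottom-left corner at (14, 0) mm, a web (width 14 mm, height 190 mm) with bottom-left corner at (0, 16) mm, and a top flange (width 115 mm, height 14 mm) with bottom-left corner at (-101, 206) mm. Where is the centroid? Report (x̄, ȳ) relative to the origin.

x̄ = 7.27 mm, ȳ = 112.32 mm

bottom flange: A = 95 × 16 = 1520.00, centroid at (61.50, 8.00).
web: A = 14 × 190 = 2660.00, centroid at (7.00, 111.00).
top flange: A = 115 × 14 = 1610.00, centroid at (-43.50, 213.00).
ΣA = 5790.00 mm²
ΣAx̄ = (1520.00)(61.50) + (2660.00)(7.00) + (1610.00)(-43.50) = 42065.00 mm³
ΣAȳ = (1520.00)(8.00) + (2660.00)(111.00) + (1610.00)(213.00) = 650350.00 mm³
x̄ = 42065.00 / 5790.00 = 7.27 mm
ȳ = 650350.00 / 5790.00 = 112.32 mm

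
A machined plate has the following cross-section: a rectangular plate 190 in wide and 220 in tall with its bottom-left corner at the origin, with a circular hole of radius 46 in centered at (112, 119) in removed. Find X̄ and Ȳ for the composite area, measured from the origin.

X̄ = 91.79 in, Ȳ = 108.30 in

plate: A = 190 × 220 = 41800.00, centroid at (95.00, 110.00).
hole: A = −π·46² = -6647.61, centroid at (112.00, 119.00).
ΣA = 35152.39 in²
ΣAX̄ = (41800.00)(95.00) + (-6647.61)(112.00) = 3226467.67 in³
ΣAȲ = (41800.00)(110.00) + (-6647.61)(119.00) = 3806934.40 in³
X̄ = 3226467.67 / 35152.39 = 91.79 in
Ȳ = 3806934.40 / 35152.39 = 108.30 in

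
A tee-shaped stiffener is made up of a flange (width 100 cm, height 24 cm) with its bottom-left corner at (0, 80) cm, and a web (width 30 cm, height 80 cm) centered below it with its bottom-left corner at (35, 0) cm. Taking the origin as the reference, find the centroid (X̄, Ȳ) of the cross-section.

X̄ = 50.00 cm, Ȳ = 66.00 cm

Part | A | x̄ᵢ | ȳᵢ | A·x̄ᵢ | A·ȳᵢ
web | 2400.00 | 50.00 | 40.00 | 120000.00 | 96000.00
flange | 2400.00 | 50.00 | 92.00 | 120000.00 | 220800.00
Σ | 4800.00 |  |  | 240000.00 | 316800.00
X̄ = 240000.00 / 4800.00 = 50.00 cm
Ȳ = 316800.00 / 4800.00 = 66.00 cm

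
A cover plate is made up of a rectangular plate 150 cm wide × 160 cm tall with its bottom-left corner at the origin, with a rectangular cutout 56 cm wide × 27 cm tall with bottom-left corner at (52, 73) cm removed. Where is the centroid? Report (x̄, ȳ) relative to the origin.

x̄ = 74.66 cm, ȳ = 79.56 cm

plate: A = 150 × 160 = 24000.00, centroid at (75.00, 80.00).
hole: A = −(56 × 27) = -1512.00, centroid at (80.00, 86.50).
ΣA = 22488.00 cm²
ΣAx̄ = (24000.00)(75.00) + (-1512.00)(80.00) = 1679040.00 cm³
ΣAȳ = (24000.00)(80.00) + (-1512.00)(86.50) = 1789212.00 cm³
x̄ = 1679040.00 / 22488.00 = 74.66 cm
ȳ = 1789212.00 / 22488.00 = 79.56 cm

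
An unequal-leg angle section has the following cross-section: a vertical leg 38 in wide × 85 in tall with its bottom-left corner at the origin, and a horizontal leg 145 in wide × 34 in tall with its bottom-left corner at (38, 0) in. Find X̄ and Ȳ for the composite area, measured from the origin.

Part | A | x̄ᵢ | ȳᵢ | A·x̄ᵢ | A·ȳᵢ
vertical leg | 3230.00 | 19.00 | 42.50 | 61370.00 | 137275.00
horizontal leg | 4930.00 | 110.50 | 17.00 | 544765.00 | 83810.00
Σ | 8160.00 |  |  | 606135.00 | 221085.00
X̄ = 606135.00 / 8160.00 = 74.28 in
Ȳ = 221085.00 / 8160.00 = 27.09 in

X̄ = 74.28 in, Ȳ = 27.09 in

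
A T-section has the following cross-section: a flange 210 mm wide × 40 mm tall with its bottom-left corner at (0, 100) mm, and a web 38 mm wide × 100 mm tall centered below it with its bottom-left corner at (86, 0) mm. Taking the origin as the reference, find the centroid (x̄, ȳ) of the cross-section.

x̄ = 105.00 mm, ȳ = 98.20 mm

Part | A | x̄ᵢ | ȳᵢ | A·x̄ᵢ | A·ȳᵢ
web | 3800.00 | 105.00 | 50.00 | 399000.00 | 190000.00
flange | 8400.00 | 105.00 | 120.00 | 882000.00 | 1008000.00
Σ | 12200.00 |  |  | 1281000.00 | 1198000.00
x̄ = 1281000.00 / 12200.00 = 105.00 mm
ȳ = 1198000.00 / 12200.00 = 98.20 mm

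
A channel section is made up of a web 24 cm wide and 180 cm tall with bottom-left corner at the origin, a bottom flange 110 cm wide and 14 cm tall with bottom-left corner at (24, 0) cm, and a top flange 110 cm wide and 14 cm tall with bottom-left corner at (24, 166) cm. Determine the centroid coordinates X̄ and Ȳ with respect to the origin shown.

web: A = 24 × 180 = 4320.00, centroid at (12.00, 90.00).
bottom flange: A = 110 × 14 = 1540.00, centroid at (79.00, 7.00).
top flange: A = 110 × 14 = 1540.00, centroid at (79.00, 173.00).
ΣA = 7400.00 cm², ΣAX̄ = 295160.00 cm³, ΣAȲ = 666000.00 cm³.
X̄ = 295160.00/7400.00 = 39.89 cm; Ȳ = 666000.00/7400.00 = 90.00 cm.

X̄ = 39.89 cm, Ȳ = 90.00 cm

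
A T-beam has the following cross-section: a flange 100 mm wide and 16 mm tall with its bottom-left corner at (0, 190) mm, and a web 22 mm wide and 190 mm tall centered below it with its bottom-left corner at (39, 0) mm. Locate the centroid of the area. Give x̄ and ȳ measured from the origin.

x̄ = 50.00 mm, ȳ = 123.51 mm

Part | A | x̄ᵢ | ȳᵢ | A·x̄ᵢ | A·ȳᵢ
web | 4180.00 | 50.00 | 95.00 | 209000.00 | 397100.00
flange | 1600.00 | 50.00 | 198.00 | 80000.00 | 316800.00
Σ | 5780.00 |  |  | 289000.00 | 713900.00
x̄ = 289000.00 / 5780.00 = 50.00 mm
ȳ = 713900.00 / 5780.00 = 123.51 mm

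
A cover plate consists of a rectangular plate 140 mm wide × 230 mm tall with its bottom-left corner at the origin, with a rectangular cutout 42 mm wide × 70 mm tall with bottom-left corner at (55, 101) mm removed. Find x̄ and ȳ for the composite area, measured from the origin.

Part | A | x̄ᵢ | ȳᵢ | A·x̄ᵢ | A·ȳᵢ
plate | 32200.00 | 70.00 | 115.00 | 2254000.00 | 3703000.00
hole | -2940.00 | 76.00 | 136.00 | -223440.00 | -399840.00
Σ | 29260.00 |  |  | 2030560.00 | 3303160.00
x̄ = 2030560.00 / 29260.00 = 69.40 mm
ȳ = 3303160.00 / 29260.00 = 112.89 mm

x̄ = 69.40 mm, ȳ = 112.89 mm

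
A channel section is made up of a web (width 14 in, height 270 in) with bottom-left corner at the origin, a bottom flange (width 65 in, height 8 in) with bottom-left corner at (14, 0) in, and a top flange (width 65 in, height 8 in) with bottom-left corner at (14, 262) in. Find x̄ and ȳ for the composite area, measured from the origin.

web: A = 14 × 270 = 3780.00, centroid at (7.00, 135.00).
bottom flange: A = 65 × 8 = 520.00, centroid at (46.50, 4.00).
top flange: A = 65 × 8 = 520.00, centroid at (46.50, 266.00).
ΣA = 4820.00 in²
ΣAx̄ = (3780.00)(7.00) + (520.00)(46.50) + (520.00)(46.50) = 74820.00 in³
ΣAȳ = (3780.00)(135.00) + (520.00)(4.00) + (520.00)(266.00) = 650700.00 in³
x̄ = 74820.00 / 4820.00 = 15.52 in
ȳ = 650700.00 / 4820.00 = 135.00 in

x̄ = 15.52 in, ȳ = 135.00 in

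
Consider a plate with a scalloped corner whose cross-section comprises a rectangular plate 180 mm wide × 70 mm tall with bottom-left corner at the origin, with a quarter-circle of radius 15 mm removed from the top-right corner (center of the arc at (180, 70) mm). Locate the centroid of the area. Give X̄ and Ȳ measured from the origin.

plate: A = 180 × 70 = 12600.00, centroid at (90.00, 35.00).
removed quarter-circle: A = −¼π·15² = -176.71, centroid at (173.63, 63.63).
ΣA = 12423.29 mm², ΣAX̄ = 1103316.37 mm³, ΣAȲ = 429754.98 mm³.
X̄ = 1103316.37/12423.29 = 88.81 mm; Ȳ = 429754.98/12423.29 = 34.59 mm.

X̄ = 88.81 mm, Ȳ = 34.59 mm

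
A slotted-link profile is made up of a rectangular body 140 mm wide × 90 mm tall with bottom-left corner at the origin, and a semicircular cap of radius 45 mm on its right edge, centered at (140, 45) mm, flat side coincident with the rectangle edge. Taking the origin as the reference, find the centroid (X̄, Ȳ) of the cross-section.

Part | A | x̄ᵢ | ȳᵢ | A·x̄ᵢ | A·ȳᵢ
rectangular body | 12600.00 | 70.00 | 45.00 | 882000.00 | 567000.00
semicircular end | 3180.86 | 159.10 | 45.00 | 506070.76 | 143138.82
Σ | 15780.86 |  |  | 1388070.76 | 710138.82
X̄ = 1388070.76 / 15780.86 = 87.96 mm
Ȳ = 710138.82 / 15780.86 = 45.00 mm

X̄ = 87.96 mm, Ȳ = 45.00 mm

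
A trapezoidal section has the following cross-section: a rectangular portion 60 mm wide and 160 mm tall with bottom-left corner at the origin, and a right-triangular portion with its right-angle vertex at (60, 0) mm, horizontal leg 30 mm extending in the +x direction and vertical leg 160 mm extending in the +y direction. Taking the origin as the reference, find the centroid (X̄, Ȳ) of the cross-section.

rectangular portion: A = 60 × 160 = 9600.00, centroid at (30.00, 80.00).
triangular portion: A = ½·30·160 = 2400.00, centroid at (70.00, 53.33).
ΣA = 12000.00 mm²
ΣAX̄ = (9600.00)(30.00) + (2400.00)(70.00) = 456000.00 mm³
ΣAȲ = (9600.00)(80.00) + (2400.00)(53.33) = 896000.00 mm³
X̄ = 456000.00 / 12000.00 = 38.00 mm
Ȳ = 896000.00 / 12000.00 = 74.67 mm

X̄ = 38.00 mm, Ȳ = 74.67 mm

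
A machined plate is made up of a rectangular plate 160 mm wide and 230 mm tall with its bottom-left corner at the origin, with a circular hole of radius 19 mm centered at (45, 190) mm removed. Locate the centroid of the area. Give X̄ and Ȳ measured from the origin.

plate: A = 160 × 230 = 36800.00, centroid at (80.00, 115.00).
hole: A = −π·19² = -1134.11, centroid at (45.00, 190.00).
ΣA = 35665.89 mm², ΣAX̄ = 2892964.83 mm³, ΣAȲ = 4016518.16 mm³.
X̄ = 2892964.83/35665.89 = 81.11 mm; Ȳ = 4016518.16/35665.89 = 112.62 mm.

X̄ = 81.11 mm, Ȳ = 112.62 mm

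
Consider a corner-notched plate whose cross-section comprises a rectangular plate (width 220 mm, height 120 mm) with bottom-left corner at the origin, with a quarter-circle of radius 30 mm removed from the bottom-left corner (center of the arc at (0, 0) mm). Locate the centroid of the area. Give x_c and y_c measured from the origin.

x_c = 112.68 mm, y_c = 61.30 mm

plate: A = 220 × 120 = 26400.00, centroid at (110.00, 60.00).
removed quarter-circle: A = −¼π·30² = -706.86, centroid at (12.73, 12.73).
ΣA = 25693.14 mm²
ΣAx_c = (26400.00)(110.00) + (-706.86)(12.73) = 2895000.00 mm³
ΣAy_c = (26400.00)(60.00) + (-706.86)(12.73) = 1575000.00 mm³
x_c = 2895000.00 / 25693.14 = 112.68 mm
y_c = 1575000.00 / 25693.14 = 61.30 mm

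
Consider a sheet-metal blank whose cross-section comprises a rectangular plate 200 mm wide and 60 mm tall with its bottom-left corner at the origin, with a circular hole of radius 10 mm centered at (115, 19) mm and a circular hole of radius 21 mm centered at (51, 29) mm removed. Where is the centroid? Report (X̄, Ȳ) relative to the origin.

X̄ = 106.13 mm, Ȳ = 30.47 mm

plate: A = 200 × 60 = 12000.00, centroid at (100.00, 30.00).
hole 1: A = −π·10² = -314.16, centroid at (115.00, 19.00).
hole 2: A = −π·21² = -1385.44, centroid at (51.00, 29.00).
ΣA = 10300.40 mm²
ΣAX̄ = (12000.00)(100.00) + (-314.16)(115.00) + (-1385.44)(51.00) = 1093214.12 mm³
ΣAȲ = (12000.00)(30.00) + (-314.16)(19.00) + (-1385.44)(29.00) = 313853.15 mm³
X̄ = 1093214.12 / 10300.40 = 106.13 mm
Ȳ = 313853.15 / 10300.40 = 30.47 mm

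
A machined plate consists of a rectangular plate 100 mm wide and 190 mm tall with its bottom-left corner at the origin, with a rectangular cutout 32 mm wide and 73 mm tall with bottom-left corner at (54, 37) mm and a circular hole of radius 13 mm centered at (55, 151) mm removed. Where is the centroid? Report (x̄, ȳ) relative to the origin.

Part | A | x̄ᵢ | ȳᵢ | A·x̄ᵢ | A·ȳᵢ
plate | 19000.00 | 50.00 | 95.00 | 950000.00 | 1805000.00
hole 1 | -2336.00 | 70.00 | 73.50 | -163520.00 | -171696.00
hole 2 | -530.93 | 55.00 | 151.00 | -29201.10 | -80170.30
Σ | 16133.07 |  |  | 757278.90 | 1553133.70
x̄ = 757278.90 / 16133.07 = 46.94 mm
ȳ = 1553133.70 / 16133.07 = 96.27 mm

x̄ = 46.94 mm, ȳ = 96.27 mm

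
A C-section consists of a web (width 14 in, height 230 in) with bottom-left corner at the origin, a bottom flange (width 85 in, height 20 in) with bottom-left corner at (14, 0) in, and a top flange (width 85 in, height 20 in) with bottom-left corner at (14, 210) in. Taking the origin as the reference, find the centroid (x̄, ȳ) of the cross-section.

x̄ = 32.42 in, ȳ = 115.00 in

web: A = 14 × 230 = 3220.00, centroid at (7.00, 115.00).
bottom flange: A = 85 × 20 = 1700.00, centroid at (56.50, 10.00).
top flange: A = 85 × 20 = 1700.00, centroid at (56.50, 220.00).
ΣA = 6620.00 in², ΣAx̄ = 214640.00 in³, ΣAȳ = 761300.00 in³.
x̄ = 214640.00/6620.00 = 32.42 in; ȳ = 761300.00/6620.00 = 115.00 in.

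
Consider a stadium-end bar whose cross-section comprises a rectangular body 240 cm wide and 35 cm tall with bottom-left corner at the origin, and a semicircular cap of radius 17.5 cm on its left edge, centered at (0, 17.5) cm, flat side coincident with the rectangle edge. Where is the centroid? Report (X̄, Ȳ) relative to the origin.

rectangular body: A = 240 × 35 = 8400.00, centroid at (120.00, 17.50).
semicircular end: A = ½π·17.5² = 481.06, centroid at (-7.43, 17.50).
ΣA = 8881.06 cm²
ΣAX̄ = (8400.00)(120.00) + (481.06)(-7.43) = 1004427.08 cm³
ΣAȲ = (8400.00)(17.50) + (481.06)(17.50) = 155418.49 cm³
X̄ = 1004427.08 / 8881.06 = 113.10 cm
Ȳ = 155418.49 / 8881.06 = 17.50 cm

X̄ = 113.10 cm, Ȳ = 17.50 cm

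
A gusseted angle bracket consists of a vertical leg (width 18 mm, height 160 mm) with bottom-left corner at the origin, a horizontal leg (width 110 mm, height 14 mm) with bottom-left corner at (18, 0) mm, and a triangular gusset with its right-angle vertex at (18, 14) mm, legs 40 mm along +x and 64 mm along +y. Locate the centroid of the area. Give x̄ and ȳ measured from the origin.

x̄ = 31.31 mm, ȳ = 50.25 mm

Part | A | x̄ᵢ | ȳᵢ | A·x̄ᵢ | A·ȳᵢ
vertical leg | 2880.00 | 9.00 | 80.00 | 25920.00 | 230400.00
horizontal leg | 1540.00 | 73.00 | 7.00 | 112420.00 | 10780.00
gusset | 1280.00 | 31.33 | 35.33 | 40106.67 | 45226.67
Σ | 5700.00 |  |  | 178446.67 | 286406.67
x̄ = 178446.67 / 5700.00 = 31.31 mm
ȳ = 286406.67 / 5700.00 = 50.25 mm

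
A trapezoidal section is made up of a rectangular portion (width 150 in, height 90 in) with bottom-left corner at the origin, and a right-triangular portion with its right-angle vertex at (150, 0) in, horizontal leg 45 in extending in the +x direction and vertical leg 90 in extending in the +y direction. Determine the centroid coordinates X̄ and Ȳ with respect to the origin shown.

rectangular portion: A = 150 × 90 = 13500.00, centroid at (75.00, 45.00).
triangular portion: A = ½·45·90 = 2025.00, centroid at (165.00, 30.00).
ΣA = 15525.00 in², ΣAX̄ = 1346625.00 in³, ΣAȲ = 668250.00 in³.
X̄ = 1346625.00/15525.00 = 86.74 in; Ȳ = 668250.00/15525.00 = 43.04 in.

X̄ = 86.74 in, Ȳ = 43.04 in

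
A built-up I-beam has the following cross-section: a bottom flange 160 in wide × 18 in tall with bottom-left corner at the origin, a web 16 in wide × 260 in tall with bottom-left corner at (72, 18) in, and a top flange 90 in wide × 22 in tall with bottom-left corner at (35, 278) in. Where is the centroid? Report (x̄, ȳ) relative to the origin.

bottom flange: A = 160 × 18 = 2880.00, centroid at (80.00, 9.00).
web: A = 16 × 260 = 4160.00, centroid at (80.00, 148.00).
top flange: A = 90 × 22 = 1980.00, centroid at (80.00, 289.00).
ΣA = 9020.00 in², ΣAx̄ = 721600.00 in³, ΣAȳ = 1213820.00 in³.
x̄ = 721600.00/9020.00 = 80.00 in; ȳ = 1213820.00/9020.00 = 134.57 in.

x̄ = 80.00 in, ȳ = 134.57 in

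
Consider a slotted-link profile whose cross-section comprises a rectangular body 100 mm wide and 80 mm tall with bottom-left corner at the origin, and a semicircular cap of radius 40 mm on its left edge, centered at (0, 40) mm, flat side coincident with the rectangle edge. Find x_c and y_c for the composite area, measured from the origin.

x_c = 33.99 mm, y_c = 40.00 mm

rectangular body: A = 100 × 80 = 8000.00, centroid at (50.00, 40.00).
semicircular end: A = ½π·40² = 2513.27, centroid at (-16.98, 40.00).
ΣA = 10513.27 mm²
ΣAx_c = (8000.00)(50.00) + (2513.27)(-16.98) = 357333.33 mm³
ΣAy_c = (8000.00)(40.00) + (2513.27)(40.00) = 420530.96 mm³
x_c = 357333.33 / 10513.27 = 33.99 mm
y_c = 420530.96 / 10513.27 = 40.00 mm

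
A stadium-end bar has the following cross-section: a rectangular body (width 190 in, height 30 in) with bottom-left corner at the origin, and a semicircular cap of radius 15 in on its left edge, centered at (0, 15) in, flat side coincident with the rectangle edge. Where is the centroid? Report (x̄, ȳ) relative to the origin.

rectangular body: A = 190 × 30 = 5700.00, centroid at (95.00, 15.00).
semicircular end: A = ½π·15² = 353.43, centroid at (-6.37, 15.00).
ΣA = 6053.43 in²
ΣAx̄ = (5700.00)(95.00) + (353.43)(-6.37) = 539250.00 in³
ΣAȳ = (5700.00)(15.00) + (353.43)(15.00) = 90801.44 in³
x̄ = 539250.00 / 6053.43 = 89.08 in
ȳ = 90801.44 / 6053.43 = 15.00 in

x̄ = 89.08 in, ȳ = 15.00 in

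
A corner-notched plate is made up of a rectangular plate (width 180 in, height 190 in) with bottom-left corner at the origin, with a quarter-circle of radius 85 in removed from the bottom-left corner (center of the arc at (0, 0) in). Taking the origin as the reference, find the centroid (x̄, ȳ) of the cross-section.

x̄ = 100.73 in, ȳ = 106.72 in

Part | A | x̄ᵢ | ȳᵢ | A·x̄ᵢ | A·ȳᵢ
plate | 34200.00 | 90.00 | 95.00 | 3078000.00 | 3249000.00
removed quarter-circle | -5674.50 | 36.08 | 36.08 | -204708.33 | -204708.33
Σ | 28525.50 |  |  | 2873291.67 | 3044291.67
x̄ = 2873291.67 / 28525.50 = 100.73 in
ȳ = 3044291.67 / 28525.50 = 106.72 in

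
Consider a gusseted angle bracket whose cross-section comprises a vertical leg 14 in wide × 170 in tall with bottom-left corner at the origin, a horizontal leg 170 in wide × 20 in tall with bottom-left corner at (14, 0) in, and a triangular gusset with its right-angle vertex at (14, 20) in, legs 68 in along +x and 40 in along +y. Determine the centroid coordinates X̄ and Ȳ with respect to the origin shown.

X̄ = 56.46 in, Ȳ = 39.44 in

vertical leg: A = 14 × 170 = 2380.00, centroid at (7.00, 85.00).
horizontal leg: A = 170 × 20 = 3400.00, centroid at (99.00, 10.00).
gusset: A = ½·68·40 = 1360.00, centroid at (36.67, 33.33).
ΣA = 7140.00 in²
ΣAX̄ = (2380.00)(7.00) + (3400.00)(99.00) + (1360.00)(36.67) = 403126.67 in³
ΣAȲ = (2380.00)(85.00) + (3400.00)(10.00) + (1360.00)(33.33) = 281633.33 in³
X̄ = 403126.67 / 7140.00 = 56.46 in
Ȳ = 281633.33 / 7140.00 = 39.44 in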